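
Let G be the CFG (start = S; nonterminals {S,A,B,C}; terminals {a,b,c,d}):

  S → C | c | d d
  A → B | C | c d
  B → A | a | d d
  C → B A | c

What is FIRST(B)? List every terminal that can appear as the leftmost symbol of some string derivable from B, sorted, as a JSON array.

FIRST iteration:
round 1:
  A via A→c d: +{c}
  B via B→A: +{c}
  B via B→a: +{a}
  B via B→d d: +{d}
  C via C→B A: +{a,c,d}
  S via S→C: +{a,c,d}
  FIRST(S)={a,c,d}  FIRST(A)={c}  FIRST(B)={a,c,d}  FIRST(C)={a,c,d}
round 2:
  A via A→B: +{a,d}
  FIRST(S)={a,c,d}  FIRST(A)={a,c,d}  FIRST(B)={a,c,d}  FIRST(C)={a,c,d}
round 3: (stable)
  FIRST(S)={a,c,d}  FIRST(A)={a,c,d}  FIRST(B)={a,c,d}  FIRST(C)={a,c,d}

FIRST(B) = ["a", "c", "d"]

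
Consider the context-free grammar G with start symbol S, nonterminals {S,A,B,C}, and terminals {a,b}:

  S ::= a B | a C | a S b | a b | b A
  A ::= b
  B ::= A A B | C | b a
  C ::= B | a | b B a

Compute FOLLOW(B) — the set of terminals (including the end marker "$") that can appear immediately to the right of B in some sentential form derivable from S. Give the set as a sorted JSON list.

FIRST sets, iterate to fixpoint:
round 1:
  A via A→b: +{b}
  B via B→A A B: +{b}
  C via C→B: +{b}
  C via C→a: +{a}
  S via S→a B: +{a}
  S via S→b A: +{b}
  S: {a,b}  A: {b}  B: {b}  C: {a,b}
round 2:
  B via B→C: +{a}
  S: {a,b}  A: {b}  B: {a,b}  C: {a,b}
round 3: done
  S: {a,b}  A: {b}  B: {a,b}  C: {a,b}

FOLLOW iteration:
seed FOLLOW(S) with $
pass 1:
  B→A A B: FOLLOW(A) ⊇ FIRST(A) = {b}; new: +{b}
  B→A A B: FOLLOW(A) ⊇ FIRST(B) = {a,b}; new: +{a}
  C→b B a: FOLLOW(B) ⊇ FIRST(a) = {a}; new: +{a}
  S→a B: FOLLOW(B) ⊇ FOLLOW(S) ⊇ {$}; new: +{$}
  S→a C: FOLLOW(C) ⊇ FOLLOW(S) ⊇ {$}; new: +{$}
  S→a S b: FOLLOW(S) ⊇ FIRST(b) = {b}; new: +{b}
  S→b A: FOLLOW(A) ⊇ FOLLOW(S) ⊇ {$,b}; new: +{$}
  FOLLOW[S]={$,b}  FOLLOW[A]={$,a,b}  FOLLOW[B]={$,a}  FOLLOW[C]={$}
pass 2:
  B→C: FOLLOW(C) ⊇ FOLLOW(B) ⊇ {$,a}; new: +{a}
  S→a B: FOLLOW(B) ⊇ FOLLOW(S) ⊇ {$,b}; new: +{b}
  S→a C: FOLLOW(C) ⊇ FOLLOW(S) ⊇ {$,b}; new: +{b}
  FOLLOW[S]={$,b}  FOLLOW[A]={$,a,b}  FOLLOW[B]={$,a,b}  FOLLOW[C]={$,a,b}
pass 3: — fixpoint
  FOLLOW[S]={$,b}  FOLLOW[A]={$,a,b}  FOLLOW[B]={$,a,b}  FOLLOW[C]={$,a,b}

FOLLOW(B) = ["$", "a", "b"]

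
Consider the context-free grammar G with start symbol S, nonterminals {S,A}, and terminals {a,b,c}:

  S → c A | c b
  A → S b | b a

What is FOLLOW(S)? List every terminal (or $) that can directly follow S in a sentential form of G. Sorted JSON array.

FIRST iteration:
pass 1:
  A via A→b a: +{b}
  S via S→c A: +{c}
  FIRST[S]={c}  FIRST[A]={b}
pass 2:
  A via A→S b: +{c}
  FIRST[S]={c}  FIRST[A]={b,c}
pass 3: (no change)
  FIRST[S]={c}  FIRST[A]={b,c}

FOLLOW iteration:
seed FOLLOW(S) with $
iter 1:
  A→S b: FOLLOW(S) ⊇ FIRST(b) = {b}; new: +{b}
  S→c A: FOLLOW(A) ⊇ FOLLOW(S) ⊇ {$,b}; new: +{$,b}
  FOLLOW[S]={$,b}  FOLLOW[A]={$,b}
iter 2: done
  FOLLOW[S]={$,b}  FOLLOW[A]={$,b}

FOLLOW(S) = ["$", "b"]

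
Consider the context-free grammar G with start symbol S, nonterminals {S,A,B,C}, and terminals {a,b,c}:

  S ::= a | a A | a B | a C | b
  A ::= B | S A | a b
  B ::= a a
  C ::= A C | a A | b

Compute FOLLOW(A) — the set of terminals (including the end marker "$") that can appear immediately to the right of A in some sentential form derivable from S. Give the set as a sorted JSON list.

FIRST sets, iterate to fixpoint:
[1]
  A via A→a b: +{a}
  B via B→a a: +{a}
  C via C→A C: +{a}
  C via C→b: +{b}
  S via S→a: +{a}
  S via S→b: +{b}
  FIRST[S]={a,b}  FIRST[A]={a}  FIRST[B]={a}  FIRST[C]={a,b}
[2]
  A via A→S A: +{b}
  FIRST[S]={a,b}  FIRST[A]={a,b}  FIRST[B]={a}  FIRST[C]={a,b}
[3] (no change)
  FIRST[S]={a,b}  FIRST[A]={a,b}  FIRST[B]={a}  FIRST[C]={a,b}

FOLLOW sets:
FOLLOW(S) := {$}
pass 1:
  A→S A: FOLLOW(S) ⊇ FIRST(A) = {a,b}; new: +{a,b}
  C→A C: FOLLOW(A) ⊇ FIRST(C) = {a,b}; new: +{a,b}
  S→a A: FOLLOW(A) ⊇ FOLLOW(S) ⊇ {$,a,b}; new: +{$}
  S→a B: FOLLOW(B) ⊇ FOLLOW(S) ⊇ {$,a,b}; new: +{$,a,b}
  S→a C: FOLLOW(C) ⊇ FOLLOW(S) ⊇ {$,a,b}; new: +{$,a,b}
  FOLLOW[S]={$,a,b}  FOLLOW[A]={$,a,b}  FOLLOW[B]={$,a,b}  FOLLOW[C]={$,a,b}
pass 2: — fixpoint
  FOLLOW[S]={$,a,b}  FOLLOW[A]={$,a,b}  FOLLOW[B]={$,a,b}  FOLLOW[C]={$,a,b}

FOLLOW(A) = ["$", "a", "b"]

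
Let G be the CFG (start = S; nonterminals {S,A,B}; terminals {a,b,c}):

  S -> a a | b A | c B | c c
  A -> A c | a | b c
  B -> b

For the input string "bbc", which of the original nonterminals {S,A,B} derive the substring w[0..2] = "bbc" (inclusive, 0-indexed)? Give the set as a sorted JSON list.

CNF form of G:
  S -> T0 B | T0 T0 | T1 A | T2 T2
  A -> A T0 | T1 T0 | a
  B -> b
  T0 -> c
  T1 -> b
  T2 -> a

CYK fill — only the sub-triangle for w[0..2]:
  cell(0,0) b: {B,T1}  orig:{B}
  cell(1,1) b: {B,T1}  orig:{B}
  cell(2,2) c: {T0}  orig:{}
  cell(0,1) bb: ∅
  cell(1,2) bc: {A}
  cell(0,2) bbc: {S}

Original NTs in T[0,2] deriving "bbc": ["S"]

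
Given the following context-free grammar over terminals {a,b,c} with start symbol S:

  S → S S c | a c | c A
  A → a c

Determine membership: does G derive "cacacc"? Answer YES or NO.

Convert to CNF:
  S -> S X2 | T0 T1 | T1 A
  A -> T0 T1
  T0 -> a
  T1 -> c
  X2 -> S T1

Fill CYK table bottom-up:
  T[0,0] 'c' = {T1}  orig:{}
  T[1,1] 'a' = {T0}  orig:{}
  T[2,2] 'c' = {T1}  orig:{}
  T[3,3] 'a' = {T0}  orig:{}
  T[4,4] 'c' = {T1}  orig:{}
  T[5,5] 'c' = {T1}  orig:{}
  T[0,1] 'ca' = ∅
  T[1,2] 'ac' = {A,S}
  T[2,3] 'ca' = ∅
  T[3,4] 'ac' = {A,S}
  T[4,5] 'cc' = ∅
  T[0,2] 'cac' = {S}
  T[1,3] 'aca' = ∅
  T[2,4] 'cac' = {S}
  T[3,5] 'acc' = {X2}  orig:{}
  T[0,3] 'caca' = ∅
  T[1,4] 'acac' = ∅
  T[2,5] 'cacc' = {X2}  orig:{}
  T[0,4] 'cacac' = ∅
  T[1,5] 'acacc' = {S}
  T[0,5] 'cacacc' = {S}

S ∈ T[0,5] ⇒ YES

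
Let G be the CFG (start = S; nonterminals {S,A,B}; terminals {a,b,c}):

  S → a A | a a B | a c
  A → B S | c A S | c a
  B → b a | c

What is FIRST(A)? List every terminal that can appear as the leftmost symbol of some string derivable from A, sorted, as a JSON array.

Compute FIRST by fixpoint:
round 1:
  A via A→c A S: +{c}
  B via B→b a: +{b}
  B via B→c: +{c}
  S via S→a A: +{a}
  S: {a}  A: {c}  B: {b,c}
round 2:
  A via A→B S: +{b}
  S: {a}  A: {b,c}  B: {b,c}
round 3: done
  S: {a}  A: {b,c}  B: {b,c}

FIRST(A) = ["b", "c"]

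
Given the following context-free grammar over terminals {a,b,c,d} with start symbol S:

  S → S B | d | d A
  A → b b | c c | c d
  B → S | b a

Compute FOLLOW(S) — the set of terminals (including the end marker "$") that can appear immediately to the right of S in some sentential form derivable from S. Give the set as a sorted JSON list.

Compute FIRST by fixpoint:
iter 1:
  A via A→b b: +{b}
  A via A→c c: +{c}
  B via B→b a: +{b}
  S via S→d: +{d}
  FIRST(S)={d}  FIRST(A)={b,c}  FIRST(B)={b}
iter 2:
  B via B→S: +{d}
  FIRST(S)={d}  FIRST(A)={b,c}  FIRST(B)={b,d}
iter 3: done
  FIRST(S)={d}  FIRST(A)={b,c}  FIRST(B)={b,d}

Compute FOLLOW by fixpoint:
seed FOLLOW(S) with $
pass 1:
  S→S B: FOLLOW(S) ⊇ FIRST(B) = {b,d}; new: +{b,d}
  S→S B: FOLLOW(B) ⊇ FOLLOW(S) ⊇ {$,b,d}; new: +{$,b,d}
  S→d A: FOLLOW(A) ⊇ FOLLOW(S) ⊇ {$,b,d}; new: +{$,b,d}
  S: {$,b,d}  A: {$,b,d}  B: {$,b,d}
pass 2: (stable)
  S: {$,b,d}  A: {$,b,d}  B: {$,b,d}

FOLLOW(S) = ["$", "b", "d"]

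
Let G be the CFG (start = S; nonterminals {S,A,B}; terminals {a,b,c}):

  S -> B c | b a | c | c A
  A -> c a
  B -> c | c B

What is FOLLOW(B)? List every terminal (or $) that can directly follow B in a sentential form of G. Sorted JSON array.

FIRST sets, iterate to fixpoint:
iter 1:
  A via A→c a: +{c}
  B via B→c: +{c}
  S via S→B c: +{c}
  S via S→b a: +{b}
  FIRST(S)={b,c}  FIRST(A)={c}  FIRST(B)={c}
iter 2: (stable)
  FIRST(S)={b,c}  FIRST(A)={c}  FIRST(B)={c}

FOLLOW sets:
seed FOLLOW(S) with $
[1]
  S→B c: FOLLOW(B) ⊇ FIRST(c) = {c}; new: +{c}
  S→c A: FOLLOW(A) ⊇ FOLLOW(S) ⊇ {$}; new: +{$}
  FOLLOW[S]={$}  FOLLOW[A]={$}  FOLLOW[B]={c}
[2] (stable)
  FOLLOW[S]={$}  FOLLOW[A]={$}  FOLLOW[B]={c}

FOLLOW(B) = ["c"]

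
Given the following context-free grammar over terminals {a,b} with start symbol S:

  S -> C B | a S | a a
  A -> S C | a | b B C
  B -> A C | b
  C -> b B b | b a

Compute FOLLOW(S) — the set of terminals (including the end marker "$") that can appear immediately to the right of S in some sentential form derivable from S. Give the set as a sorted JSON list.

FIRST iteration:
pass 1:
  A via A→a: +{a}
  A via A→b B C: +{b}
  B via B→A C: +{a,b}
  C via C→b B b: +{b}
  S via S→C B: +{b}
  S via S→a S: +{a}
  FIRST[S]={a,b}  FIRST[A]={a,b}  FIRST[B]={a,b}  FIRST[C]={b}
pass 2: — fixpoint
  FIRST[S]={a,b}  FIRST[A]={a,b}  FIRST[B]={a,b}  FIRST[C]={b}

Compute FOLLOW by fixpoint:
FOLLOW(S) := {$}
round 1:
  A→S C: FOLLOW(S) ⊇ FIRST(C) = {b}; new: +{b}
  A→b B C: FOLLOW(B) ⊇ FIRST(C) = {b}; new: +{b}
  B→A C: FOLLOW(A) ⊇ FIRST(C) = {b}; new: +{b}
  B→A C: FOLLOW(C) ⊇ FOLLOW(B) ⊇ {b}; new: +{b}
  S→C B: FOLLOW(C) ⊇ FIRST(B) = {a,b}; new: +{a}
  S→C B: FOLLOW(B) ⊇ FOLLOW(S) ⊇ {$,b}; new: +{$}
  FOLLOW(S)={$,b}  FOLLOW(A)={b}  FOLLOW(B)={$,b}  FOLLOW(C)={a,b}
round 2:
  B→A C: FOLLOW(C) ⊇ FOLLOW(B) ⊇ {$,b}; new: +{$}
  FOLLOW(S)={$,b}  FOLLOW(A)={b}  FOLLOW(B)={$,b}  FOLLOW(C)={$,a,b}
round 3: — fixpoint
  FOLLOW(S)={$,b}  FOLLOW(A)={b}  FOLLOW(B)={$,b}  FOLLOW(C)={$,a,b}

FOLLOW(S) = ["$", "b"]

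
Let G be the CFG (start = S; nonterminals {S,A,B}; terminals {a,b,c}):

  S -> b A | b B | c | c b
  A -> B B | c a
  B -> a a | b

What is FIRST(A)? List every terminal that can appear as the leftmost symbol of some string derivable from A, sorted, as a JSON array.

FIRST iteration:
pass 1:
  A via A→c a: +{c}
  B via B→a a: +{a}
  B via B→b: +{b}
  S via S→b A: +{b}
  S via S→c: +{c}
  FIRST(S)={b,c}  FIRST(A)={c}  FIRST(B)={a,b}
pass 2:
  A via A→B B: +{a,b}
  FIRST(S)={b,c}  FIRST(A)={a,b,c}  FIRST(B)={a,b}
pass 3: done
  FIRST(S)={b,c}  FIRST(A)={a,b,c}  FIRST(B)={a,b}

FIRST(A) = ["a", "b", "c"]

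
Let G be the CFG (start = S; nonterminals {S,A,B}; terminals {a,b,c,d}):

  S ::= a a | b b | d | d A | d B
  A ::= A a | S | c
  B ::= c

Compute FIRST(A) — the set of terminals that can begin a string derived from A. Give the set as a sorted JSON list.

FIRST iteration:
iter 1:
  A via A→c: +{c}
  B via B→c: +{c}
  S via S→a a: +{a}
  S via S→b b: +{b}
  S via S→d: +{d}
  FIRST(S)={a,b,d}  FIRST(A)={c}  FIRST(B)={c}
iter 2:
  A via A→S: +{a,b,d}
  FIRST(S)={a,b,d}  FIRST(A)={a,b,c,d}  FIRST(B)={c}
iter 3: done
  FIRST(S)={a,b,d}  FIRST(A)={a,b,c,d}  FIRST(B)={c}

FIRST(A) = ["a", "b", "c", "d"]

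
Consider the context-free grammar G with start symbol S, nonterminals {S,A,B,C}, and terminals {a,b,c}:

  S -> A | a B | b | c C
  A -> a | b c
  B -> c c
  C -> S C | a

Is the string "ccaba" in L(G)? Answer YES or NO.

CNF form of G:
  S -> T0 T1 | T1 C | T2 B | a | b
  A -> T0 T1 | a
  B -> T1 T1
  C -> S C | a
  T0 -> b
  T1 -> c
  T2 -> a

CYK table (by increasing span):
  cell(0,0) c: {T1}  orig:{}
  cell(1,1) c: {T1}  orig:{}
  cell(2,2) a: {A,C,S,T2}  orig:{A,C,S}
  cell(3,3) b: {S,T0}  orig:{S}
  cell(4,4) a: {A,C,S,T2}  orig:{A,C,S}
  cell(0,1) cc: {B}
  cell(1,2) ca: {S}
  cell(2,3) ab: ∅
  cell(3,4) ba: {C}
  cell(0,2) cca: ∅
  cell(1,3) cab: ∅
  cell(2,4) aba: {C}
  cell(0,3) ccab: ∅
  cell(1,4) caba: {C,S}
  cell(0,4) ccaba: {S}

S ∈ T[0,4] ⇒ YES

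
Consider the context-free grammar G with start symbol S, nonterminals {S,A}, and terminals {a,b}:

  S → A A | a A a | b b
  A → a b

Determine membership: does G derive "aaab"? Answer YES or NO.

Convert to CNF:
  S -> A A | T0 X2 | T1 T1
  A -> T0 T1
  T0 -> a
  T1 -> b
  X2 -> A T0

CYK fill:
  [0..0]={T0}  "a"  orig:{}
  [1..1]={T0}  "a"  orig:{}
  [2..2]={T0}  "a"  orig:{}
  [3..3]={T1}  "b"  orig:{}
  [0..1]=∅  "aa"
  [1..2]=∅  "aa"
  [2..3]={A}  "ab"
  [0..2]=∅  "aaa"
  [1..3]=∅  "aab"
  [0..3]=∅  "aaab"

S ∉ T[0,3] ⇒ NO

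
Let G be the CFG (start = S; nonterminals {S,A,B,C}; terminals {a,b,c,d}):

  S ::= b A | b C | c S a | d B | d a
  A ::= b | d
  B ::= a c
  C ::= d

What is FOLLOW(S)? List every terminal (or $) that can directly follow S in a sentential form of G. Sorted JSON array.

FIRST iteration:
round 1:
  A via A→b: +{b}
  A via A→d: +{d}
  B via B→a c: +{a}
  C via C→d: +{d}
  S via S→b A: +{b}
  S via S→c S a: +{c}
  S via S→d B: +{d}
  S: {b,c,d}  A: {b,d}  B: {a}  C: {d}
round 2: (stable)
  S: {b,c,d}  A: {b,d}  B: {a}  C: {d}

Compute FOLLOW by fixpoint:
FOLLOW(S) := {$}
iter 1:
  S→b A: FOLLOW(A) ⊇ FOLLOW(S) ⊇ {$}; new: +{$}
  S→b C: FOLLOW(C) ⊇ FOLLOW(S) ⊇ {$}; new: +{$}
  S→c S a: FOLLOW(S) ⊇ FIRST(a) = {a}; new: +{a}
  S→d B: FOLLOW(B) ⊇ FOLLOW(S) ⊇ {$,a}; new: +{$,a}
  FOLLOW[S]={$,a}  FOLLOW[A]={$}  FOLLOW[B]={$,a}  FOLLOW[C]={$}
iter 2:
  S→b A: FOLLOW(A) ⊇ FOLLOW(S) ⊇ {$,a}; new: +{a}
  S→b C: FOLLOW(C) ⊇ FOLLOW(S) ⊇ {$,a}; new: +{a}
  FOLLOW[S]={$,a}  FOLLOW[A]={$,a}  FOLLOW[B]={$,a}  FOLLOW[C]={$,a}
iter 3: (stable)
  FOLLOW[S]={$,a}  FOLLOW[A]={$,a}  FOLLOW[B]={$,a}  FOLLOW[C]={$,a}

FOLLOW(S) = ["$", "a"]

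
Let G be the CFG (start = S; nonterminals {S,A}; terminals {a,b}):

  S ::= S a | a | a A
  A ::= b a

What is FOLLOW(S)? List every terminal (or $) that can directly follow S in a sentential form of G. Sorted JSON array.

Compute FIRST by fixpoint:
iter 1:
  A via A→b a: +{b}
  S via S→a: +{a}
  S: {a}  A: {b}
iter 2: (no change)
  S: {a}  A: {b}

Compute FOLLOW by fixpoint:
seed FOLLOW(S) with $
iter 1:
  S→S a: FOLLOW(S) ⊇ FIRST(a) = {a}; new: +{a}
  S→a A: FOLLOW(A) ⊇ FOLLOW(S) ⊇ {$,a}; new: +{$,a}
  S: {$,a}  A: {$,a}
iter 2: done
  S: {$,a}  A: {$,a}

FOLLOW(S) = ["$", "a"]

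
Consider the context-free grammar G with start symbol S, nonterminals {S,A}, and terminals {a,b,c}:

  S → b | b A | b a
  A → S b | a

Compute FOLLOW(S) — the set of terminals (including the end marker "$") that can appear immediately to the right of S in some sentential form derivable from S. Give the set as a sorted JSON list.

Compute FIRST by fixpoint:
[1]
  A via A→a: +{a}
  S via S→b: +{b}
  FIRST(S)={b}  FIRST(A)={a}
[2]
  A via A→S b: +{b}
  FIRST(S)={b}  FIRST(A)={a,b}
[3] — fixpoint
  FIRST(S)={b}  FIRST(A)={a,b}

FOLLOW sets:
initialize: $ ∈ FOLLOW(S)
[1]
  A→S b: FOLLOW(S) ⊇ FIRST(b) = {b}; new: +{b}
  S→b A: FOLLOW(A) ⊇ FOLLOW(S) ⊇ {$,b}; new: +{$,b}
  FOLLOW(S)={$,b}  FOLLOW(A)={$,b}
[2] (stable)
  FOLLOW(S)={$,b}  FOLLOW(A)={$,b}

FOLLOW(S) = ["$", "b"]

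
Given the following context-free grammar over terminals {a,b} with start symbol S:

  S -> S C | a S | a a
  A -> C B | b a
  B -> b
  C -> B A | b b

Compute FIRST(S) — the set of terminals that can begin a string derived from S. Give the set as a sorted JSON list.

FIRST sets, iterate to fixpoint:
iter 1:
  A via A→b a: +{b}
  B via B→b: +{b}
  C via C→B A: +{b}
  S via S→a S: +{a}
  S: {a}  A: {b}  B: {b}  C: {b}
iter 2: (no change)
  S: {a}  A: {b}  B: {b}  C: {b}

FIRST(S) = ["a"]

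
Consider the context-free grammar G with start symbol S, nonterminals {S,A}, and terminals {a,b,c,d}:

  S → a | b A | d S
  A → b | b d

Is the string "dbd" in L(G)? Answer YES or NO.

CNF form of G:
  S -> T0 A | T1 S | a
  A -> T0 T1 | b
  T0 -> b
  T1 -> d

Fill CYK table bottom-up:
  T[0,0] 'd' = {T1}  orig:{}
  T[1,1] 'b' = {A,T0}  orig:{A}
  T[2,2] 'd' = {T1}  orig:{}
  T[0,1] 'db' = ∅
  T[1,2] 'bd' = {A}
  T[0,2] 'dbd' = ∅

S ∉ T[0,2] ⇒ NO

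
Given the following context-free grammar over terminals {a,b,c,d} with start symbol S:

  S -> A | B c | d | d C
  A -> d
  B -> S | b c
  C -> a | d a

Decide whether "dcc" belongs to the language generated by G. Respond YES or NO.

Convert to CNF:
  S -> B T0 | T2 C | d
  A -> d
  B -> B T0 | T1 T0 | T2 C | d
  C -> T2 T3 | a
  T0 -> c
  T1 -> b
  T2 -> d
  T3 -> a

Fill CYK table bottom-up:
  [0..0]={A,B,S,T2}  "d"  orig:{A,B,S}
  [1..1]={T0}  "c"  orig:{}
  [2..2]={T0}  "c"  orig:{}
  [0..1]={B,S}  "dc"
  [1..2]=∅  "cc"
  [0..2]={B,S}  "dcc"

S ∈ T[0,2] ⇒ YES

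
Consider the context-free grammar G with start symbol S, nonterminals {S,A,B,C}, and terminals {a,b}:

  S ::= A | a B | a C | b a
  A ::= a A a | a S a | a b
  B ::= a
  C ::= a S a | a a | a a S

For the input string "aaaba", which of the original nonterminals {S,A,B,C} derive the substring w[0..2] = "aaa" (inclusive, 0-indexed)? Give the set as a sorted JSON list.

Convert to CNF:
  S -> T0 B | T0 C | T0 T1 | T0 X6 | T0 X7 | T1 T0
  A -> T0 T1 | T0 X2 | T0 X3
  B -> a
  C -> T0 T0 | T0 X4 | T0 X5
  T0 -> a
  T1 -> b
  X2 -> A T0
  X3 -> S T0
  X4 -> S T0
  X5 -> T0 S
  X6 -> A T0
  X7 -> S T0

Fill CYK table bottom-up, restricted to cells inside w[0..2]:
  [0..0]={B,T0}  "a"  orig:{B}
  [1..1]={B,T0}  "a"  orig:{B}
  [2..2]={B,T0}  "a"  orig:{B}
  [0..1]={C,S}  "aa"
  [1..2]={C,S}  "aa"
  [0..2]={S,X3,X4,X5,X7}  "aaa"  orig:{S}

Original NTs in T[0,2] deriving "aaa": ["S"]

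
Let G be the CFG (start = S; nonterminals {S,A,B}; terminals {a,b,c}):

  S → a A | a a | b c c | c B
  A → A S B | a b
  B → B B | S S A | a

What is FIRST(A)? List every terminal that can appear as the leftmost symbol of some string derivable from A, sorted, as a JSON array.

FIRST iteration:
iter 1:
  A via A→a b: +{a}
  B via B→a: +{a}
  S via S→a A: +{a}
  S via S→b c c: +{b}
  S via S→c B: +{c}
  S: {a,b,c}  A: {a}  B: {a}
iter 2:
  B via B→S S A: +{b,c}
  S: {a,b,c}  A: {a}  B: {a,b,c}
iter 3: — fixpoint
  S: {a,b,c}  A: {a}  B: {a,b,c}

FIRST(A) = ["a"]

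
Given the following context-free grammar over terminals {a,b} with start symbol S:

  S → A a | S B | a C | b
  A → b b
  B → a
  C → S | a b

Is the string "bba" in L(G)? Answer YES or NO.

Convert to CNF:
  S -> A T1 | S B | T1 C | b
  A -> T0 T0
  B -> a
  C -> A T1 | S B | T1 C | T1 T0 | b
  T0 -> b
  T1 -> a

CYK table (by increasing span):
  [0..0]={C,S,T0}  "b"  orig:{C,S}
  [1..1]={C,S,T0}  "b"  orig:{C,S}
  [2..2]={B,T1}  "a"  orig:{B}
  [0..1]={A}  "bb"
  [1..2]={C,S}  "ba"
  [0..2]={C,S}  "bba"

S ∈ T[0,2] ⇒ YES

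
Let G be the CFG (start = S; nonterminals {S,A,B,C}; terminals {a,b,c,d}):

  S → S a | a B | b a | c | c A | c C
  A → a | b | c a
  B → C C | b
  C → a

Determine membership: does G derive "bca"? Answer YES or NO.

CNF form of G:
  S -> S T1 | T0 A | T0 C | T1 B | T2 T1 | c
  A -> T0 T1 | a | b
  B -> C C | b
  C -> a
  T0 -> c
  T1 -> a
  T2 -> b

Fill CYK table bottom-up:
  cell(0,0) b: {A,B,T2}  orig:{A,B}
  cell(1,1) c: {S,T0}  orig:{S}
  cell(2,2) a: {A,C,T1}  orig:{A,C}
  cell(0,1) bc: ∅
  cell(1,2) ca: {A,S}
  cell(0,2) bca: ∅

S ∉ T[0,2] ⇒ NO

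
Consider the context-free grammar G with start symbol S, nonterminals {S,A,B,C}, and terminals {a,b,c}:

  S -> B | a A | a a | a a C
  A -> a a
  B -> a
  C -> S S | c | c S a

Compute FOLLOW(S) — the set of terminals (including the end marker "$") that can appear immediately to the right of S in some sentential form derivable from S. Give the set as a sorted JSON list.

Compute FIRST by fixpoint:
pass 1:
  A via A→a a: +{a}
  B via B→a: +{a}
  C via C→c: +{c}
  S via S→B: +{a}
  S: {a}  A: {a}  B: {a}  C: {c}
pass 2:
  C via C→S S: +{a}
  S: {a}  A: {a}  B: {a}  C: {a,c}
pass 3: done
  S: {a}  A: {a}  B: {a}  C: {a,c}

Compute FOLLOW by fixpoint:
seed FOLLOW(S) with $
round 1:
  C→S S: FOLLOW(S) ⊇ FIRST(S) = {a}; new: +{a}
  S→B: FOLLOW(B) ⊇ FOLLOW(S) ⊇ {$,a}; new: +{$,a}
  S→a A: FOLLOW(A) ⊇ FOLLOW(S) ⊇ {$,a}; new: +{$,a}
  S→a a C: FOLLOW(C) ⊇ FOLLOW(S) ⊇ {$,a}; new: +{$,a}
  S: {$,a}  A: {$,a}  B: {$,a}  C: {$,a}
round 2: (stable)
  S: {$,a}  A: {$,a}  B: {$,a}  C: {$,a}

FOLLOW(S) = ["$", "a"]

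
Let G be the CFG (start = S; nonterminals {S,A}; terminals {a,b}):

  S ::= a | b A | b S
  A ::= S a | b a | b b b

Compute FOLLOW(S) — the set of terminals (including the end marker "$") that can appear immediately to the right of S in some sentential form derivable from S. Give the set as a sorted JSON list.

FIRST iteration:
[1]
  A via A→b a: +{b}
  S via S→a: +{a}
  S via S→b A: +{b}
  S: {a,b}  A: {b}
[2]
  A via A→S a: +{a}
  S: {a,b}  A: {a,b}
[3] done
  S: {a,b}  A: {a,b}

FOLLOW sets:
FOLLOW(S) := {$}
pass 1:
  A→S a: FOLLOW(S) ⊇ FIRST(a) = {a}; new: +{a}
  S→b A: FOLLOW(A) ⊇ FOLLOW(S) ⊇ {$,a}; new: +{$,a}
  FOLLOW(S)={$,a}  FOLLOW(A)={$,a}
pass 2: (stable)
  FOLLOW(S)={$,a}  FOLLOW(A)={$,a}

FOLLOW(S) = ["$", "a"]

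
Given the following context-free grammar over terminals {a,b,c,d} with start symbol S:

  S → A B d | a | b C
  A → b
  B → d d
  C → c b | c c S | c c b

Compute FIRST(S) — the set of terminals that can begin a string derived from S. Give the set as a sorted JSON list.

FIRST iteration:
round 1:
  A via A→b: +{b}
  B via B→d d: +{d}
  C via C→c b: +{c}
  S via S→A B d: +{b}
  S via S→a: +{a}
  FIRST(S)={a,b}  FIRST(A)={b}  FIRST(B)={d}  FIRST(C)={c}
round 2: — fixpoint
  FIRST(S)={a,b}  FIRST(A)={b}  FIRST(B)={d}  FIRST(C)={c}

FIRST(S) = ["a", "b"]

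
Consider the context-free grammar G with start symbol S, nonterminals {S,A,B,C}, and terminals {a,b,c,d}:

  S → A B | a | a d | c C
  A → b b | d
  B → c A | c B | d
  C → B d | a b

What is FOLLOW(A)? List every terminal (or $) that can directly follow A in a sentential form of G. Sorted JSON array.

FIRST iteration:
pass 1:
  A via A→b b: +{b}
  A via A→d: +{d}
  B via B→c A: +{c}
  B via B→d: +{d}
  C via C→B d: +{c,d}
  C via C→a b: +{a}
  S via S→A B: +{b,d}
  S via S→a: +{a}
  S via S→c C: +{c}
  FIRST[S]={a,b,c,d}  FIRST[A]={b,d}  FIRST[B]={c,d}  FIRST[C]={a,c,d}
pass 2: (stable)
  FIRST[S]={a,b,c,d}  FIRST[A]={b,d}  FIRST[B]={c,d}  FIRST[C]={a,c,d}

Compute FOLLOW by fixpoint:
initialize: $ ∈ FOLLOW(S)
round 1:
  C→B d: FOLLOW(B) ⊇ FIRST(d) = {d}; new: +{d}
  S→A B: FOLLOW(A) ⊇ FIRST(B) = {c,d}; new: +{c,d}
  S→A B: FOLLOW(B) ⊇ FOLLOW(S) ⊇ {$}; new: +{$}
  S→c C: FOLLOW(C) ⊇ FOLLOW(S) ⊇ {$}; new: +{$}
  S: {$}  A: {c,d}  B: {$,d}  C: {$}
round 2:
  B→c A: FOLLOW(A) ⊇ FOLLOW(B) ⊇ {$,d}; new: +{$}
  S: {$}  A: {$,c,d}  B: {$,d}  C: {$}
round 3: — fixpoint
  S: {$}  A: {$,c,d}  B: {$,d}  C: {$}

FOLLOW(A) = ["$", "c", "d"]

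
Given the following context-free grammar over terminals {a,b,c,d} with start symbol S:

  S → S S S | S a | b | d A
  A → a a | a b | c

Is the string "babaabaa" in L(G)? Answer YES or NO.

CNF form of G:
  S -> S T0 | S X3 | T2 A | b
  A -> T0 T0 | T0 T1 | c
  T0 -> a
  T1 -> b
  T2 -> d
  X3 -> S S

Fill CYK table bottom-up:
  cell(0,0) b: {S,T1}  orig:{S}
  cell(1,1) a: {T0}  orig:{}
  cell(2,2) b: {S,T1}  orig:{S}
  cell(3,3) a: {T0}  orig:{}
  cell(4,4) a: {T0}  orig:{}
  cell(5,5) b: {S,T1}  orig:{S}
  cell(6,6) a: {T0}  orig:{}
  cell(7,7) a: {T0}  orig:{}
  cell(0,1) ba: {S}
  cell(1,2) ab: {A}
  cell(2,3) ba: {S}
  cell(3,4) aa: {A}
  cell(4,5) ab: {A}
  cell(5,6) ba: {S}
  cell(6,7) aa: {A}
  cell(0,2) bab: {X3}  orig:{}
  cell(1,3) aba: ∅
  cell(2,4) baa: {S}
  cell(3,5) aab: ∅
  cell(4,6) aba: ∅
  cell(5,7) baa: {S}
  cell(0,3) baba: {X3}  orig:{}
  cell(1,4) abaa: ∅
  cell(2,5) baab: {X3}  orig:{}
  cell(3,6) aaba: ∅
  cell(4,7) abaa: ∅
  cell(0,4) babaa: {X3}  orig:{}
  cell(1,5) abaab: ∅
  cell(2,6) baaba: {X3}  orig:{}
  cell(3,7) aabaa: ∅
  cell(0,5) babaab: {S}
  cell(1,6) abaaba: ∅
  cell(2,7) baabaa: {X3}  orig:{}
  cell(0,6) babaaba: {S}
  cell(1,7) abaabaa: ∅
  cell(0,7) babaabaa: {S}

S ∈ T[0,7] ⇒ YES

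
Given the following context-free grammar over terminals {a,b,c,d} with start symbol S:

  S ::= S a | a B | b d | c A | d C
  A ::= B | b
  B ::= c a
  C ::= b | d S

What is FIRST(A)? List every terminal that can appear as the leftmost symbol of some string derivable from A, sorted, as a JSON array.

FIRST iteration:
[1]
  A via A→b: +{b}
  B via B→c a: +{c}
  C via C→b: +{b}
  C via C→d S: +{d}
  S via S→a B: +{a}
  S via S→b d: +{b}
  S via S→c A: +{c}
  S via S→d C: +{d}
  FIRST[S]={a,b,c,d}  FIRST[A]={b}  FIRST[B]={c}  FIRST[C]={b,d}
[2]
  A via A→B: +{c}
  FIRST[S]={a,b,c,d}  FIRST[A]={b,c}  FIRST[B]={c}  FIRST[C]={b,d}
[3] done
  FIRST[S]={a,b,c,d}  FIRST[A]={b,c}  FIRST[B]={c}  FIRST[C]={b,d}

FIRST(A) = ["b", "c"]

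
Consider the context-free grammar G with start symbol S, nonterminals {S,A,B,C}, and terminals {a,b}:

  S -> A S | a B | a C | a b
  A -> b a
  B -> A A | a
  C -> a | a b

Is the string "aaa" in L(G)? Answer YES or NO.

CNF form of G:
  S -> A S | T1 B | T1 C | T1 T0
  A -> T0 T1
  B -> A A | a
  C -> T1 T0 | a
  T0 -> b
  T1 -> a

CYK table (by increasing span):
  T[0,0] 'a' = {B,C,T1}  orig:{B,C}
  T[1,1] 'a' = {B,C,T1}  orig:{B,C}
  T[2,2] 'a' = {B,C,T1}  orig:{B,C}
  T[0,1] 'aa' = {S}
  T[1,2] 'aa' = {S}
  T[0,2] 'aaa' = ∅

S ∉ T[0,2] ⇒ NO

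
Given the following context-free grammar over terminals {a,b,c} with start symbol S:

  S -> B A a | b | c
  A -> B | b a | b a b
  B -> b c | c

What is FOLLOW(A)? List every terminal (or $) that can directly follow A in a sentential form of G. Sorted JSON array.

Compute FIRST by fixpoint:
[1]
  A via A→b a: +{b}
  B via B→b c: +{b}
  B via B→c: +{c}
  S via S→B A a: +{b,c}
  FIRST(S)={b,c}  FIRST(A)={b}  FIRST(B)={b,c}
[2]
  A via A→B: +{c}
  FIRST(S)={b,c}  FIRST(A)={b,c}  FIRST(B)={b,c}
[3] (stable)
  FIRST(S)={b,c}  FIRST(A)={b,c}  FIRST(B)={b,c}

Compute FOLLOW by fixpoint:
initialize: $ ∈ FOLLOW(S)
iter 1:
  S→B A a: FOLLOW(B) ⊇ FIRST(A) = {b,c}; new: +{b,c}
  S→B A a: FOLLOW(A) ⊇ FIRST(a) = {a}; new: +{a}
  FOLLOW(S)={$}  FOLLOW(A)={a}  FOLLOW(B)={b,c}
iter 2:
  A→B: FOLLOW(B) ⊇ FOLLOW(A) ⊇ {a}; new: +{a}
  FOLLOW(S)={$}  FOLLOW(A)={a}  FOLLOW(B)={a,b,c}
iter 3: done
  FOLLOW(S)={$}  FOLLOW(A)={a}  FOLLOW(B)={a,b,c}

FOLLOW(A) = ["a"]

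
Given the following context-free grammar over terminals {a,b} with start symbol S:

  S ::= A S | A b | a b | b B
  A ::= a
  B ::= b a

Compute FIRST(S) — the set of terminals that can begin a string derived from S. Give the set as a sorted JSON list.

Compute FIRST by fixpoint:
[1]
  A via A→a: +{a}
  B via B→b a: +{b}
  S via S→A S: +{a}
  S via S→b B: +{b}
  S: {a,b}  A: {a}  B: {b}
[2] — fixpoint
  S: {a,b}  A: {a}  B: {b}

FIRST(S) = ["a", "b"]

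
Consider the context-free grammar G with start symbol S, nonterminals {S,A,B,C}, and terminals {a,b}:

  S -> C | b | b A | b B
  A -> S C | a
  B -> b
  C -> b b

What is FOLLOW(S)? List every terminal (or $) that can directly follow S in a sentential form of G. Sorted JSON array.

Compute FIRST by fixpoint:
pass 1:
  A via A→a: +{a}
  B via B→b: +{b}
  C via C→b b: +{b}
  S via S→C: +{b}
  FIRST(S)={b}  FIRST(A)={a}  FIRST(B)={b}  FIRST(C)={b}
pass 2:
  A via A→S C: +{b}
  FIRST(S)={b}  FIRST(A)={a,b}  FIRST(B)={b}  FIRST(C)={b}
pass 3: (no change)
  FIRST(S)={b}  FIRST(A)={a,b}  FIRST(B)={b}  FIRST(C)={b}

FOLLOW iteration:
initialize: $ ∈ FOLLOW(S)
[1]
  A→S C: FOLLOW(S) ⊇ FIRST(C) = {b}; new: +{b}
  S→C: FOLLOW(C) ⊇ FOLLOW(S) ⊇ {$,b}; new: +{$,b}
  S→b A: FOLLOW(A) ⊇ FOLLOW(S) ⊇ {$,b}; new: +{$,b}
  S→b B: FOLLOW(B) ⊇ FOLLOW(S) ⊇ {$,b}; new: +{$,b}
  FOLLOW[S]={$,b}  FOLLOW[A]={$,b}  FOLLOW[B]={$,b}  FOLLOW[C]={$,b}
[2] — fixpoint
  FOLLOW[S]={$,b}  FOLLOW[A]={$,b}  FOLLOW[B]={$,b}  FOLLOW[C]={$,b}

FOLLOW(S) = ["$", "b"]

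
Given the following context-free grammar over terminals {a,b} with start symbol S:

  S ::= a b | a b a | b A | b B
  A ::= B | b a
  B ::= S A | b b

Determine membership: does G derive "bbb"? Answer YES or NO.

Convert to CNF:
  S -> T0 A | T0 B | T1 T0 | T1 X2
  A -> S A | T0 T0 | T0 T1
  B -> S A | T0 T0
  T0 -> b
  T1 -> a
  X2 -> T0 T1

Fill CYK table bottom-up:
  cell(0,0) b: {T0}  orig:{}
  cell(1,1) b: {T0}  orig:{}
  cell(2,2) b: {T0}  orig:{}
  cell(0,1) bb: {A,B}
  cell(1,2) bb: {A,B}
  cell(0,2) bbb: {S}

S ∈ T[0,2] ⇒ YES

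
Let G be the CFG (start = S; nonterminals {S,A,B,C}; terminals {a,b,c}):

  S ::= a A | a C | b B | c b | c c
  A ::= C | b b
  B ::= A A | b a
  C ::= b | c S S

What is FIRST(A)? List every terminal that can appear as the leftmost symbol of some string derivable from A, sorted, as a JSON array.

FIRST sets, iterate to fixpoint:
round 1:
  A via A→b b: +{b}
  B via B→A A: +{b}
  C via C→b: +{b}
  C via C→c S S: +{c}
  S via S→a A: +{a}
  S via S→b B: +{b}
  S via S→c b: +{c}
  FIRST[S]={a,b,c}  FIRST[A]={b}  FIRST[B]={b}  FIRST[C]={b,c}
round 2:
  A via A→C: +{c}
  B via B→A A: +{c}
  FIRST[S]={a,b,c}  FIRST[A]={b,c}  FIRST[B]={b,c}  FIRST[C]={b,c}
round 3: (no change)
  FIRST[S]={a,b,c}  FIRST[A]={b,c}  FIRST[B]={b,c}  FIRST[C]={b,c}

FIRST(A) = ["b", "c"]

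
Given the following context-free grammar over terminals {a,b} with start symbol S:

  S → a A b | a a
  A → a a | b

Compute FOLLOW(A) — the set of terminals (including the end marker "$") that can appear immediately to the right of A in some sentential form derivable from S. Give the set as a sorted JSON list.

FIRST iteration:
round 1:
  A via A→a a: +{a}
  A via A→b: +{b}
  S via S→a A b: +{a}
  FIRST(S)={a}  FIRST(A)={a,b}
round 2: done
  FIRST(S)={a}  FIRST(A)={a,b}

Compute FOLLOW by fixpoint:
initialize: $ ∈ FOLLOW(S)
[1]
  S→a A b: FOLLOW(A) ⊇ FIRST(b) = {b}; new: +{b}
  FOLLOW[S]={$}  FOLLOW[A]={b}
[2] done
  FOLLOW[S]={$}  FOLLOW[A]={b}

FOLLOW(A) = ["b"]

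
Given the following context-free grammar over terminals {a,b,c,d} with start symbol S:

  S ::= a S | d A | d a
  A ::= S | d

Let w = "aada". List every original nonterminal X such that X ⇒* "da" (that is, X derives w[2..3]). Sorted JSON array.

CNF form of G:
  S -> T0 S | T1 A | T1 T0
  A -> T0 S | T1 A | T1 T0 | d
  T0 -> a
  T1 -> d

Fill CYK table bottom-up, restricted to cells inside w[2..3]:
  cell(2,2) d: {A,T1}  orig:{A}
  cell(3,3) a: {T0}  orig:{}
  cell(2,3) da: {A,S}

Original NTs in T[2,3] deriving "da": ["A", "S"]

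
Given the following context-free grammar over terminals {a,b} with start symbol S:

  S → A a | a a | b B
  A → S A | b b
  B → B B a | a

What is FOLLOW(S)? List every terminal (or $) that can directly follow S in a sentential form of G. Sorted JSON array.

FIRST iteration:
iter 1:
  A via A→b b: +{b}
  B via B→a: +{a}
  S via S→A a: +{b}
  S via S→a a: +{a}
  FIRST[S]={a,b}  FIRST[A]={b}  FIRST[B]={a}
iter 2:
  A via A→S A: +{a}
  FIRST[S]={a,b}  FIRST[A]={a,b}  FIRST[B]={a}
iter 3: (no change)
  FIRST[S]={a,b}  FIRST[A]={a,b}  FIRST[B]={a}

FOLLOW sets:
initialize: $ ∈ FOLLOW(S)
pass 1:
  A→S A: FOLLOW(S) ⊇ FIRST(A) = {a,b}; new: +{a,b}
  B→B B a: FOLLOW(B) ⊇ FIRST(B) = {a}; new: +{a}
  S→A a: FOLLOW(A) ⊇ FIRST(a) = {a}; new: +{a}
  S→b B: FOLLOW(B) ⊇ FOLLOW(S) ⊇ {$,a,b}; new: +{$,b}
  FOLLOW(S)={$,a,b}  FOLLOW(A)={a}  FOLLOW(B)={$,a,b}
pass 2: (stable)
  FOLLOW(S)={$,a,b}  FOLLOW(A)={a}  FOLLOW(B)={$,a,b}

FOLLOW(S) = ["$", "a", "b"]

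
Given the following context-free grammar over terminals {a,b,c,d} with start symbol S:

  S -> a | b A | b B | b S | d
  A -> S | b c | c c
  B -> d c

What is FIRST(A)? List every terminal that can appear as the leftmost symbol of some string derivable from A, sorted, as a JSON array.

FIRST iteration:
round 1:
  A via A→b c: +{b}
  A via A→c c: +{c}
  B via B→d c: +{d}
  S via S→a: +{a}
  S via S→b A: +{b}
  S via S→d: +{d}
  FIRST[S]={a,b,d}  FIRST[A]={b,c}  FIRST[B]={d}
round 2:
  A via A→S: +{a,d}
  FIRST[S]={a,b,d}  FIRST[A]={a,b,c,d}  FIRST[B]={d}
round 3: done
  FIRST[S]={a,b,d}  FIRST[A]={a,b,c,d}  FIRST[B]={d}

FIRST(A) = ["a", "b", "c", "d"]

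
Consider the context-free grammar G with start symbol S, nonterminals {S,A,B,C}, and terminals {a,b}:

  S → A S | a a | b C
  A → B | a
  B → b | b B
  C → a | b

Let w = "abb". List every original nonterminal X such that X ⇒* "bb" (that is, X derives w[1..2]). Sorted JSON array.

CNF form of G:
  S -> A S | T0 C | T1 T1
  A -> T0 B | a | b
  B -> T0 B | b
  C -> a | b
  T0 -> b
  T1 -> a

CYK fill (cells [i..j] with 1 ≤ i ≤ j ≤ 2 only):
  [1..1]={A,B,C,T0}  "b"  orig:{A,B,C}
  [2..2]={A,B,C,T0}  "b"  orig:{A,B,C}
  [1..2]={A,B,S}  "bb"

Original NTs in T[1,2] deriving "bb": ["A", "B", "S"]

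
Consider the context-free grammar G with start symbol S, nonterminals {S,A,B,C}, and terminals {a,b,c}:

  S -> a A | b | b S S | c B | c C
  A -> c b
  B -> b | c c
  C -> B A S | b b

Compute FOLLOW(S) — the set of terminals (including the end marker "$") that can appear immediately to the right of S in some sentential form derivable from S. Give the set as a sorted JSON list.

FIRST iteration:
[1]
  A via A→c b: +{c}
  B via B→b: +{b}
  B via B→c c: +{c}
  C via C→B A S: +{b,c}
  S via S→a A: +{a}
  S via S→b: +{b}
  S via S→c B: +{c}
  FIRST[S]={a,b,c}  FIRST[A]={c}  FIRST[B]={b,c}  FIRST[C]={b,c}
[2] (no change)
  FIRST[S]={a,b,c}  FIRST[A]={c}  FIRST[B]={b,c}  FIRST[C]={b,c}

FOLLOW sets:
seed FOLLOW(S) with $
round 1:
  C→B A S: FOLLOW(B) ⊇ FIRST(A) = {c}; new: +{c}
  C→B A S: FOLLOW(A) ⊇ FIRST(S) = {a,b,c}; new: +{a,b,c}
  S→a A: FOLLOW(A) ⊇ FOLLOW(S) ⊇ {$}; new: +{$}
  S→b S S: FOLLOW(S) ⊇ FIRST(S) = {a,b,c}; new: +{a,b,c}
  S→c B: FOLLOW(B) ⊇ FOLLOW(S) ⊇ {$,a,b,c}; new: +{$,a,b}
  S→c C: FOLLOW(C) ⊇ FOLLOW(S) ⊇ {$,a,b,c}; new: +{$,a,b,c}
  S: {$,a,b,c}  A: {$,a,b,c}  B: {$,a,b,c}  C: {$,a,b,c}
round 2: — fixpoint
  S: {$,a,b,c}  A: {$,a,b,c}  B: {$,a,b,c}  C: {$,a,b,c}

FOLLOW(S) = ["$", "a", "b", "c"]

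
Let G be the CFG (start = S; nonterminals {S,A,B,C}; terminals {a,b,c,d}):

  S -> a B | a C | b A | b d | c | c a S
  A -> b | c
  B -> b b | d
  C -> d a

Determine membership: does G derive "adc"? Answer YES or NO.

Convert to CNF:
  S -> T0 A | T0 T1 | T2 B | T2 C | T3 X4 | c
  A -> b | c
  B -> T0 T0 | d
  C -> T1 T2
  T0 -> b
  T1 -> d
  T2 -> a
  T3 -> c
  X4 -> T2 S

CYK table (by increasing span):
  [0..0]={T2}  "a"  orig:{}
  [1..1]={B,T1}  "d"  orig:{B}
  [2..2]={A,S,T3}  "c"  orig:{A,S}
  [0..1]={S}  "ad"
  [1..2]=∅  "dc"
  [0..2]=∅  "adc"

S ∉ T[0,2] ⇒ NO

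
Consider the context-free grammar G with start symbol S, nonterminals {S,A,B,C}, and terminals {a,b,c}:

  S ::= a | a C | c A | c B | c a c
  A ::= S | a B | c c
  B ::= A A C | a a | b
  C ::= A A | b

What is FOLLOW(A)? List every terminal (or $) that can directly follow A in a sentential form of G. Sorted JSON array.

Compute FIRST by fixpoint:
round 1:
  A via A→a B: +{a}
  A via A→c c: +{c}
  B via B→A A C: +{a,c}
  B via B→b: +{b}
  C via C→A A: +{a,c}
  C via C→b: +{b}
  S via S→a: +{a}
  S via S→c A: +{c}
  FIRST[S]={a,c}  FIRST[A]={a,c}  FIRST[B]={a,b,c}  FIRST[C]={a,b,c}
round 2: done
  FIRST[S]={a,c}  FIRST[A]={a,c}  FIRST[B]={a,b,c}  FIRST[C]={a,b,c}

FOLLOW sets:
FOLLOW(S) := {$}
round 1:
  B→A A C: FOLLOW(A) ⊇ FIRST(A) = {a,c}; new: +{a,c}
  B→A A C: FOLLOW(A) ⊇ FIRST(C) = {a,b,c}; new: +{b}
  S→a C: FOLLOW(C) ⊇ FOLLOW(S) ⊇ {$}; new: +{$}
  S→c A: FOLLOW(A) ⊇ FOLLOW(S) ⊇ {$}; new: +{$}
  S→c B: FOLLOW(B) ⊇ FOLLOW(S) ⊇ {$}; new: +{$}
  FOLLOW(S)={$}  FOLLOW(A)={$,a,b,c}  FOLLOW(B)={$}  FOLLOW(C)={$}
round 2:
  A→S: FOLLOW(S) ⊇ FOLLOW(A) ⊇ {$,a,b,c}; new: +{a,b,c}
  A→a B: FOLLOW(B) ⊇ FOLLOW(A) ⊇ {$,a,b,c}; new: +{a,b,c}
  B→A A C: FOLLOW(C) ⊇ FOLLOW(B) ⊇ {$,a,b,c}; new: +{a,b,c}
  FOLLOW(S)={$,a,b,c}  FOLLOW(A)={$,a,b,c}  FOLLOW(B)={$,a,b,c}  FOLLOW(C)={$,a,b,c}
round 3: (stable)
  FOLLOW(S)={$,a,b,c}  FOLLOW(A)={$,a,b,c}  FOLLOW(B)={$,a,b,c}  FOLLOW(C)={$,a,b,c}

FOLLOW(A) = ["$", "a", "b", "c"]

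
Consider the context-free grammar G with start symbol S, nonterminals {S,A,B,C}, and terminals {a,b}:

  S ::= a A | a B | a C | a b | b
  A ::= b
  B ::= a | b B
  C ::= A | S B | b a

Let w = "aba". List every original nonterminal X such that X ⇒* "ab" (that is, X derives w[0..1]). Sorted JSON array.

CNF form of G:
  S -> T1 A | T1 B | T1 C | T1 T0 | b
  A -> b
  B -> T0 B | a
  C -> S B | T0 T1 | b
  T0 -> b
  T1 -> a

CYK table (by increasing span) (cells [i..j] with 0 ≤ i ≤ j ≤ 1 only):
  [0..0]={B,T1}  "a"  orig:{B}
  [1..1]={A,C,S,T0}  "b"  orig:{A,C,S}
  [0..1]={S}  "ab"

Original NTs in T[0,1] deriving "ab": ["S"]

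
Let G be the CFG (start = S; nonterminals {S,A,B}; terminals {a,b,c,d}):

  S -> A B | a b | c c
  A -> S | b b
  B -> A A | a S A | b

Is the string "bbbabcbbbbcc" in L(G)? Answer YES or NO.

CNF form of G:
  S -> A B | T0 T1 | T2 T2
  A -> A B | T0 T1 | T1 T1 | T2 T2
  B -> A A | T0 X3 | b
  T0 -> a
  T1 -> b
  T2 -> c
  X3 -> S A

CYK fill:
  cell(0,0) b: {B,T1}  orig:{B}
  cell(1,1) b: {B,T1}  orig:{B}
  cell(2,2) b: {B,T1}  orig:{B}
  cell(3,3) a: {T0}  orig:{}
  cell(4,4) b: {B,T1}  orig:{B}
  cell(5,5) c: {T2}  orig:{}
  cell(6,6) b: {B,T1}  orig:{B}
  cell(7,7) b: {B,T1}  orig:{B}
  cell(8,8) b: {B,T1}  orig:{B}
  cell(9,9) b: {B,T1}  orig:{B}
  cell(10,10) c: {T2}  orig:{}
  cell(11,11) c: {T2}  orig:{}
  cell(0,1) bb: {A}
  cell(1,2) bb: {A}
  cell(2,3) ba: ∅
  cell(3,4) ab: {A,S}
  cell(4,5) bc: ∅
  cell(5,6) cb: ∅
  cell(6,7) bb: {A}
  cell(7,8) bb: {A}
  cell(8,9) bb: {A}
  cell(9,10) bc: ∅
  cell(10,11) cc: {A,S}
  cell(0,2) bbb: {A,S}
  cell(1,3) bba: ∅
  cell(2,4) bab: ∅
  cell(3,5) abc: ∅
  cell(4,6) bcb: ∅
  cell(5,7) cbb: ∅
  cell(6,8) bbb: {A,S}
  cell(7,9) bbb: {A,S}
  cell(8,10) bbc: ∅
  cell(9,11) bcc: ∅
  cell(0,3) bbba: ∅
  cell(1,4) bbab: {B}
  cell(2,5) babc: ∅
  cell(3,6) abcb: ∅
  cell(4,7) bcbb: ∅
  cell(5,8) cbbb: ∅
  cell(6,9) bbbb: {A,B,S}
  cell(7,10) bbbc: ∅
  cell(8,11) bbcc: {B}
  cell(0,4) bbbab: {B,X3}  orig:{B}
  cell(1,5) bbabc: ∅
  cell(2,6) babcb: ∅
  cell(3,7) abcbb: ∅
  cell(4,8) bcbbb: ∅
  cell(5,9) cbbbb: ∅
  cell(6,10) bbbbc: ∅
  cell(7,11) bbbcc: {B,X3}  orig:{B}
  cell(0,5) bbbabc: ∅
  cell(1,6) bbabcb: ∅
  cell(2,7) babcbb: ∅
  cell(3,8) abcbbb: ∅
  cell(4,9) bcbbbb: ∅
  cell(5,10) cbbbbc: ∅
  cell(6,11) bbbbcc: {A,B,S,X3}  orig:{A,B,S}
  cell(0,6) bbbabcb: ∅
  cell(1,7) bbabcbb: ∅
  cell(2,8) babcbbb: ∅
  cell(3,9) abcbbbb: ∅
  cell(4,10) bcbbbbc: ∅
  cell(5,11) cbbbbcc: ∅
  cell(0,7) bbbabcbb: ∅
  cell(1,8) bbabcbbb: ∅
  cell(2,9) babcbbbb: ∅
  cell(3,10) abcbbbbc: ∅
  cell(4,11) bcbbbbcc: ∅
  cell(0,8) bbbabcbbb: ∅
  cell(1,9) bbabcbbbb: ∅
  cell(2,10) babcbbbbc: ∅
  cell(3,11) abcbbbbcc: ∅
  cell(0,9) bbbabcbbbb: ∅
  cell(1,10) bbabcbbbbc: ∅
  cell(2,11) babcbbbbcc: ∅
  cell(0,10) bbbabcbbbbc: ∅
  cell(1,11) bbabcbbbbcc: ∅
  cell(0,11) bbbabcbbbbcc: ∅

S ∉ T[0,11] ⇒ NO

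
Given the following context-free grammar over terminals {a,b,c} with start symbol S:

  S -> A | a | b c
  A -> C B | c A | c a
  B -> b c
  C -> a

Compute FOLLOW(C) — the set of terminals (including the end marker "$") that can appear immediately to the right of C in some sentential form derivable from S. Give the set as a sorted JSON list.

FIRST sets, iterate to fixpoint:
pass 1:
  A via A→c A: +{c}
  B via B→b c: +{b}
  C via C→a: +{a}
  S via S→A: +{c}
  S via S→a: +{a}
  S via S→b c: +{b}
  FIRST[S]={a,b,c}  FIRST[A]={c}  FIRST[B]={b}  FIRST[C]={a}
pass 2:
  A via A→C B: +{a}
  FIRST[S]={a,b,c}  FIRST[A]={a,c}  FIRST[B]={b}  FIRST[C]={a}
pass 3: — fixpoint
  FIRST[S]={a,b,c}  FIRST[A]={a,c}  FIRST[B]={b}  FIRST[C]={a}

Compute FOLLOW by fixpoint:
FOLLOW(S) := {$}
round 1:
  A→C B: FOLLOW(C) ⊇ FIRST(B) = {b}; new: +{b}
  S→A: FOLLOW(A) ⊇ FOLLOW(S) ⊇ {$}; new: +{$}
  S: {$}  A: {$}  B: {}  C: {b}
round 2:
  A→C B: FOLLOW(B) ⊇ FOLLOW(A) ⊇ {$}; new: +{$}
  S: {$}  A: {$}  B: {$}  C: {b}
round 3: (stable)
  S: {$}  A: {$}  B: {$}  C: {b}

FOLLOW(C) = ["b"]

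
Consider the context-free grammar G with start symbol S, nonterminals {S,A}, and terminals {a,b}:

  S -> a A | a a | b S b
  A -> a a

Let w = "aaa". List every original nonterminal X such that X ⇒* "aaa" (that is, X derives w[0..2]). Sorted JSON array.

Convert to CNF:
  S -> T0 A | T0 T0 | T1 X2
  A -> T0 T0
  T0 -> a
  T1 -> b
  X2 -> S T1

CYK fill (cells [i..j] with 0 ≤ i ≤ j ≤ 2 only):
  T[0,0] 'a' = {T0}  orig:{}
  T[1,1] 'a' = {T0}  orig:{}
  T[2,2] 'a' = {T0}  orig:{}
  T[0,1] 'aa' = {A,S}
  T[1,2] 'aa' = {A,S}
  T[0,2] 'aaa' = {S}

Original NTs in T[0,2] deriving "aaa": ["S"]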